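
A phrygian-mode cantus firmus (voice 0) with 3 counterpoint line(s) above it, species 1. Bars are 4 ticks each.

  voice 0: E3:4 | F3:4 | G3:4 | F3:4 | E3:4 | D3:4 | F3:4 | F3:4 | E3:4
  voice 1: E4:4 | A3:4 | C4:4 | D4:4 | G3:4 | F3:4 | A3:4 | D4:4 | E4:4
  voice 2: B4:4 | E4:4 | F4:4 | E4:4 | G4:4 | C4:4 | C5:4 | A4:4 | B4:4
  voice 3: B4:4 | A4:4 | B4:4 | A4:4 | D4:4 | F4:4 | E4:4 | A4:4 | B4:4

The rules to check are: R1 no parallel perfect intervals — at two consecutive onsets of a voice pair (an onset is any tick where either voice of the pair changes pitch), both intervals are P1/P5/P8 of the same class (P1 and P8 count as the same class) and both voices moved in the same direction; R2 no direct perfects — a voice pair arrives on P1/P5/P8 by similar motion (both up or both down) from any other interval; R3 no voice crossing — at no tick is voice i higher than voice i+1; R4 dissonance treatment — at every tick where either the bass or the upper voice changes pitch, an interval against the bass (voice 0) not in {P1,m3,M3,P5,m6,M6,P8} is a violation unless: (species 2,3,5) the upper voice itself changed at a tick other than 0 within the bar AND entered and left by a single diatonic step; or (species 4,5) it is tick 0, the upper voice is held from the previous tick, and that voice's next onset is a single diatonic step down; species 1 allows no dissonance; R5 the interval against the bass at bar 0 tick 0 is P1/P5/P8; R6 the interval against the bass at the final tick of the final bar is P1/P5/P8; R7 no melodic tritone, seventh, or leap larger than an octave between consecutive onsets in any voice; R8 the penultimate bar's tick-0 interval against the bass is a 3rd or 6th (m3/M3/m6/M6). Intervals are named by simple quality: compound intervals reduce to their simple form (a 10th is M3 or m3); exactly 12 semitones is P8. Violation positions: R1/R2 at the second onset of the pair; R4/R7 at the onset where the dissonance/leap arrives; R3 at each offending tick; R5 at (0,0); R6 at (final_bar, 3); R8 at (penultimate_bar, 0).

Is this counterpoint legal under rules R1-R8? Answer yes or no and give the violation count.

bar 0: v0=E3 v1=E4 v2=B4 v3=B4 (P5)
bar 1: v0=F3 v1=A3 v2=E4 v3=A4 (M3)
bar 2: v0=G3 v1=C4 v2=F4 v3=B4 (M3)
bar 3: v0=F3 v1=D4 v2=E4 v3=A4 (M3)
bar 4: v0=E3 v1=G3 v2=G4 v3=D4 (m7)
bar 5: v0=D3 v1=F3 v2=C4 v3=F4 (m3)
bar 6: v0=F3 v1=A3 v2=C5 v3=E4 (M7)
bar 7: v0=F3 v1=D4 v2=A4 v3=A4 (M3)
bar 8: v0=E3 v1=E4 v2=B4 v3=B4 (P5)
  R1 @ bar1.0: E4/B4 P5 -> A3/E4 P5 similar
  R2 @ bar1.0: E4/B4 P5 -> A3/A4 P8 similar
  R4 @ bar1.0: F3/E4 M7 untreated
  R4 @ bar2.0: G3/C4 P4 untreated
  R4 @ bar2.0: G3/F4 m7 untreated
  R4 @ bar3.0: F3/E4 M7 untreated
  R1 @ bar4.0: D4/A4 P5 -> G3/D4 P5 similar
  R3 @ bar4.0: G4 above D4
  R4 @ bar4.0: E3/D4 m7 untreated
  R3 @ bar4.1: G4 above D4
  R3 @ bar4.2: G4 above D4
  R3 @ bar4.3: G4 above D4
  R2 @ bar5.0: G3/G4 P8 -> F3/C4 P5 similar
  R4 @ bar5.0: D3/C4 m7 untreated
  R2 @ bar6.0: D3/C4 m7 -> F3/C5 P5 similar
  R3 @ bar6.0: C5 above E4
  R4 @ bar6.0: F3/E4 M7 untreated
  R3 @ bar6.1: C5 above E4
  R3 @ bar6.2: C5 above E4
  R3 @ bar6.3: C5 above E4
  R1 @ bar7.0: A3/E4 P5 -> D4/A4 P5 similar
  R1 @ bar8.0: D4/A4 P5 -> E4/B4 P5 similar
  R1 @ bar8.0: D4/A4 P5 -> E4/B4 P5 similar
  R1 @ bar8.0: A4/A4 P1 -> B4/B4 P1 similar

No (24 violations)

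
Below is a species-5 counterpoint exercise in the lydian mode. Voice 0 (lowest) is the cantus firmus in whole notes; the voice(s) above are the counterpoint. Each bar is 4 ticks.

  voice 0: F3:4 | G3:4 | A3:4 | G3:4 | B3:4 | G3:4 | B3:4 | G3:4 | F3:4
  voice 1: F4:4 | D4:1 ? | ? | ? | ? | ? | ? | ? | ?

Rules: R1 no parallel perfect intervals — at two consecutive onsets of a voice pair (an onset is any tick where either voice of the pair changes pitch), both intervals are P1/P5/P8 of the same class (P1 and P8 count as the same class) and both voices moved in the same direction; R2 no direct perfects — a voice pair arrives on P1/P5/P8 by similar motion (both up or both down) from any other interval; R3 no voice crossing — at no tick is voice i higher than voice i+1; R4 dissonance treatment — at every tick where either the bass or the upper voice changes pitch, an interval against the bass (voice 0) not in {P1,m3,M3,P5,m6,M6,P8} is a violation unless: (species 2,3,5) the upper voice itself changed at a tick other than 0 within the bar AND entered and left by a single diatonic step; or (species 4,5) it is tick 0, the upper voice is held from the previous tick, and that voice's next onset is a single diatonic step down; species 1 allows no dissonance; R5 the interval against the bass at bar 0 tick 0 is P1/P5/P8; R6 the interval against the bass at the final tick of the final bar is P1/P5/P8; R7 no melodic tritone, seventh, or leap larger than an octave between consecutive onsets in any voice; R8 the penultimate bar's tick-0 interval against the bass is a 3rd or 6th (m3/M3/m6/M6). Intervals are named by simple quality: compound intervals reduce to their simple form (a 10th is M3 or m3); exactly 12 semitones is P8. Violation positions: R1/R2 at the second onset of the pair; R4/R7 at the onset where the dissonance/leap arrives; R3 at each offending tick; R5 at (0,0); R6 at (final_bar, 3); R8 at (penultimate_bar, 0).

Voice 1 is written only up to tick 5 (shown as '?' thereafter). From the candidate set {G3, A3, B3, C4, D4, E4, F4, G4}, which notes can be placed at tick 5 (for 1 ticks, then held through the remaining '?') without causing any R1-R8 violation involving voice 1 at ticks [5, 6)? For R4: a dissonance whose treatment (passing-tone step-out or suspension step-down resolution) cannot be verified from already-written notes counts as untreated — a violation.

G3: legal
A3: violates R4
B3: legal
C4: violates R4
D4: legal
E4: legal
F4: violates R4
G4: legal

{B3, D4, E4, G3, G4}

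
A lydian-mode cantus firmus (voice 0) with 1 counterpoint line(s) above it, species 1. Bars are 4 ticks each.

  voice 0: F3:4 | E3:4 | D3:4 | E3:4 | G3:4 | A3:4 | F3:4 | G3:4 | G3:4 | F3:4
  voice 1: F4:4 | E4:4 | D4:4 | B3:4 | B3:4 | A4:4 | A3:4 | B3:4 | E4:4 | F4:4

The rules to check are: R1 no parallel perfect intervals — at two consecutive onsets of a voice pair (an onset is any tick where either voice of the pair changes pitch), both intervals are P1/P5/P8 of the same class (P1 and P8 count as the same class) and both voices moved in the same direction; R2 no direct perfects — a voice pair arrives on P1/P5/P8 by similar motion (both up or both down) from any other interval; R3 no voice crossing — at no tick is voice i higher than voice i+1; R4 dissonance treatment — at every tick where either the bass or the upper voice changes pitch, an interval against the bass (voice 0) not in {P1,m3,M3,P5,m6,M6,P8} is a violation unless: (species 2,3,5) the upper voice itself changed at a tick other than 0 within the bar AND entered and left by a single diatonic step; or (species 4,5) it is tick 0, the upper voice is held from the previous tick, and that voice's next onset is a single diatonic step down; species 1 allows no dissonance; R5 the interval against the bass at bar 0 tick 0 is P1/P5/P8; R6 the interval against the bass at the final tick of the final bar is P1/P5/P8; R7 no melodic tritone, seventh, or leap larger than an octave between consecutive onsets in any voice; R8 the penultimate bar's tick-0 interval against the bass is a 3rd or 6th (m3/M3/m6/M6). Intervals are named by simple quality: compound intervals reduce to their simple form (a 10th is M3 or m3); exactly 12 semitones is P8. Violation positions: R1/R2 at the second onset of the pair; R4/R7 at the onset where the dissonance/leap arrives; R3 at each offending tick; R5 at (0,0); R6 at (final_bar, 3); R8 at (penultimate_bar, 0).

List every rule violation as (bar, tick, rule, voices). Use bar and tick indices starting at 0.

bar 0: v0=F3 v1=F4 downbeat P8
bar 1: v0=E3 v1=E4 downbeat P8
bar 2: v0=D3 v1=D4 downbeat P8
bar 3: v0=E3 v1=B3 downbeat P5
bar 4: v0=G3 v1=B3 downbeat M3
bar 5: v0=A3 v1=A4 downbeat P8
bar 6: v0=F3 v1=A3 downbeat M3
bar 7: v0=G3 v1=B3 downbeat M3
bar 8: v0=G3 v1=E4 downbeat M6
bar 9: v0=F3 v1=F4 downbeat P8
  -> R1 @ bar 1 tick 0 v(0, 1): F3/F4 P8 -> E3/E4 P8 similar
  -> R1 @ bar 2 tick 0 v(0, 1): E3/E4 P8 -> D3/D4 P8 similar
  -> R2 @ bar 5 tick 0 v(0, 1): G3/B3 M3 -> A3/A4 P8 similar
  -> R7 @ bar 5 tick 0 v(1,): B3->A4 leap 10st

(1, 0, R1, (0, 1))
(2, 0, R1, (0, 1))
(5, 0, R2, (0, 1))
(5, 0, R7, (1,))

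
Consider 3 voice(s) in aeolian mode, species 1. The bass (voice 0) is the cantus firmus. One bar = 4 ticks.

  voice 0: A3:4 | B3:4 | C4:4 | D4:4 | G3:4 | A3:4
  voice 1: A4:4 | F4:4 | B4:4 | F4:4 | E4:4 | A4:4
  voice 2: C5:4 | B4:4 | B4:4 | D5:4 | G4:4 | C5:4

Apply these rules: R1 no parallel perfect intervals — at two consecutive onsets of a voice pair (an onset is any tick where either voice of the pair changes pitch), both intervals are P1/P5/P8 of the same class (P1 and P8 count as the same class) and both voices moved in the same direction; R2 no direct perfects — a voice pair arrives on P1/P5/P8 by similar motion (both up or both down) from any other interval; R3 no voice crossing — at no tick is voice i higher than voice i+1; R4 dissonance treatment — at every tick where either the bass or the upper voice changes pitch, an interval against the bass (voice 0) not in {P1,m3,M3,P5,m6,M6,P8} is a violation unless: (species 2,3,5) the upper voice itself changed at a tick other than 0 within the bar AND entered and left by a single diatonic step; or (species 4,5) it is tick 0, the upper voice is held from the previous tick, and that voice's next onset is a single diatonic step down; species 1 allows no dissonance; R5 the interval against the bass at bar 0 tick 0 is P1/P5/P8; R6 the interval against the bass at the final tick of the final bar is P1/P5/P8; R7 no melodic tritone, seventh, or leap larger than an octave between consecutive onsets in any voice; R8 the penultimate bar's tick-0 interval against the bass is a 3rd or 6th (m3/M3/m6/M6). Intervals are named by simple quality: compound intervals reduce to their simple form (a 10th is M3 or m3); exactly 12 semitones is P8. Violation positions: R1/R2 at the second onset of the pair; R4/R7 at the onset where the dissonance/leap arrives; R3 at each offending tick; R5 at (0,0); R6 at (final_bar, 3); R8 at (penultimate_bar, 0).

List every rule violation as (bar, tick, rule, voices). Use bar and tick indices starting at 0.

(0, 0, R5, (0, 2))
(1, 0, R4, (0, 1))
(2, 0, R4, (0, 1))
(2, 0, R4, (0, 2))
(2, 0, R7, (1,))
(3, 0, R2, (0, 2))
(3, 0, R7, (1,))
(4, 0, R1, (0, 2))
(4, 0, R8, (0, 2))
(5, 0, R2, (0, 1))
(5, 3, R6, (0, 2))

bar 0: v0=A3 v1=A4 v2=C5 downbeat m3
bar 1: v0=B3 v1=F4 v2=B4 downbeat P8
bar 2: v0=C4 v1=B4 v2=B4 downbeat M7
bar 3: v0=D4 v1=F4 v2=D5 downbeat P8
bar 4: v0=G3 v1=E4 v2=G4 downbeat P8
bar 5: v0=A3 v1=A4 v2=C5 downbeat m3
  -> R5 @ bar 0 tick 0 v(0, 2): opens on m3
  -> R4 @ bar 1 tick 0 v(0, 1): B3/F4 TT untreated
  -> R4 @ bar 2 tick 0 v(0, 1): C4/B4 M7 untreated
  -> R4 @ bar 2 tick 0 v(0, 2): C4/B4 M7 untreated
  -> R7 @ bar 2 tick 0 v(1,): F4->B4 leap 6st
  -> R2 @ bar 3 tick 0 v(0, 2): C4/B4 M7 -> D4/D5 P8 similar
  -> R7 @ bar 3 tick 0 v(1,): B4->F4 leap 6st
  -> R1 @ bar 4 tick 0 v(0, 2): D4/D5 P8 -> G3/G4 P8 similar
  -> R8 @ bar 4 tick 0 v(0, 2): penult P8 not 3rd/6th
  -> R2 @ bar 5 tick 0 v(0, 1): G3/E4 M6 -> A3/A4 P8 similar
  -> R6 @ bar 5 tick 3 v(0, 2): closes on m3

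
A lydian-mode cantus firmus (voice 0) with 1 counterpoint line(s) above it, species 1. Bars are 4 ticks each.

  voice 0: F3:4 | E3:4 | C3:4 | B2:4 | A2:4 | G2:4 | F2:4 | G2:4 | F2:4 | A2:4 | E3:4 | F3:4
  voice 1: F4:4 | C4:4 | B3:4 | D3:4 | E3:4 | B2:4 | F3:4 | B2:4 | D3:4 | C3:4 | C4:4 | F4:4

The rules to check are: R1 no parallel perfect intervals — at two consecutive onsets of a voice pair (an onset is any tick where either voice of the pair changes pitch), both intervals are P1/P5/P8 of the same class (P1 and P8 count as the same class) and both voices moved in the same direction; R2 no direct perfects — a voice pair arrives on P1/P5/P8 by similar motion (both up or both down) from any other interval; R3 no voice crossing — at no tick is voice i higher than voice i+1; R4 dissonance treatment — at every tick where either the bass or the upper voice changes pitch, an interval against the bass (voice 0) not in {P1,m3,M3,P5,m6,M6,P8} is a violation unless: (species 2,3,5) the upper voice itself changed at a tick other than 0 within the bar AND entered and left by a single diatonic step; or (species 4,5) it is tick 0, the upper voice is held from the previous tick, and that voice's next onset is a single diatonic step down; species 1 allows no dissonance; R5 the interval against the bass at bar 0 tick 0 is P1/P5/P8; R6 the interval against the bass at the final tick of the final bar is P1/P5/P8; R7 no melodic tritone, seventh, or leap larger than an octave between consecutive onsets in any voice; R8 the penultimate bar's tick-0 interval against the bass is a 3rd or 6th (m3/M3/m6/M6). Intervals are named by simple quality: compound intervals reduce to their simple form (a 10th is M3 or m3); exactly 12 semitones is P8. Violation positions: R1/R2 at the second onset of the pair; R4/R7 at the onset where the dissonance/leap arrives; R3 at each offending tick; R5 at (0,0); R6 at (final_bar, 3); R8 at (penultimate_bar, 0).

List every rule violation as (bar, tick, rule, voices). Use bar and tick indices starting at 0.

(2, 0, R4, (0, 1))
(6, 0, R7, (1,))
(7, 0, R7, (1,))
(11, 0, R2, (0, 1))

bar 0: v0=F3 v1=F4 downbeat P8
bar 1: v0=E3 v1=C4 downbeat m6
bar 2: v0=C3 v1=B3 downbeat M7
bar 3: v0=B2 v1=D3 downbeat m3
bar 4: v0=A2 v1=E3 downbeat P5
bar 5: v0=G2 v1=B2 downbeat M3
bar 6: v0=F2 v1=F3 downbeat P8
bar 7: v0=G2 v1=B2 downbeat M3
bar 8: v0=F2 v1=D3 downbeat M6
bar 9: v0=A2 v1=C3 downbeat m3
bar 10: v0=E3 v1=C4 downbeat m6
bar 11: v0=F3 v1=F4 downbeat P8
  -> R4 @ bar 2 tick 0 v(0, 1): C3/B3 M7 untreated
  -> R7 @ bar 6 tick 0 v(1,): B2->F3 leap 6st
  -> R7 @ bar 7 tick 0 v(1,): F3->B2 leap 6st
  -> R2 @ bar 11 tick 0 v(0, 1): E3/C4 m6 -> F3/F4 P8 similar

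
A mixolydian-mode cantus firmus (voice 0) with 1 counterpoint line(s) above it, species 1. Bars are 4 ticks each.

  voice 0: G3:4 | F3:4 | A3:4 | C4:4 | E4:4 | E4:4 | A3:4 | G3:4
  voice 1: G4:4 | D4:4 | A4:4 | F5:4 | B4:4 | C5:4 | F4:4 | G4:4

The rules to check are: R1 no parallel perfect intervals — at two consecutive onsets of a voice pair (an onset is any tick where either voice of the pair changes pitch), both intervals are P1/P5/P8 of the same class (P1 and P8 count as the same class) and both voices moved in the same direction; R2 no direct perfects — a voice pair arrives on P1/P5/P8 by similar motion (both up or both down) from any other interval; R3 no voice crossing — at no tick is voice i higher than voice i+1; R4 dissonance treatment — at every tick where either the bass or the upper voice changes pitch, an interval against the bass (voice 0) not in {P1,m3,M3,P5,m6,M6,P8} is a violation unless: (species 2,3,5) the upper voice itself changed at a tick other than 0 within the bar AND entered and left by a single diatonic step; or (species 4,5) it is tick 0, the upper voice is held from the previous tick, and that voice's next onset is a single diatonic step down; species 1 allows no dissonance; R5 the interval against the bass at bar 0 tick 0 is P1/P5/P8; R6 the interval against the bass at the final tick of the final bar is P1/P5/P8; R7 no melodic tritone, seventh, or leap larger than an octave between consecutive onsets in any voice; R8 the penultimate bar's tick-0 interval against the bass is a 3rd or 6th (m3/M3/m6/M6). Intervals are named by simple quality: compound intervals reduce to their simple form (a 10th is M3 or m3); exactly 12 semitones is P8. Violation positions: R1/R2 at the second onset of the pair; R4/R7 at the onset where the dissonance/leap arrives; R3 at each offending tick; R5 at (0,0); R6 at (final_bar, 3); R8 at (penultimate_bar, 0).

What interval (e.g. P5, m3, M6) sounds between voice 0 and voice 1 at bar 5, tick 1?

voice 0=E4 voice 1=C5 -> m6

m6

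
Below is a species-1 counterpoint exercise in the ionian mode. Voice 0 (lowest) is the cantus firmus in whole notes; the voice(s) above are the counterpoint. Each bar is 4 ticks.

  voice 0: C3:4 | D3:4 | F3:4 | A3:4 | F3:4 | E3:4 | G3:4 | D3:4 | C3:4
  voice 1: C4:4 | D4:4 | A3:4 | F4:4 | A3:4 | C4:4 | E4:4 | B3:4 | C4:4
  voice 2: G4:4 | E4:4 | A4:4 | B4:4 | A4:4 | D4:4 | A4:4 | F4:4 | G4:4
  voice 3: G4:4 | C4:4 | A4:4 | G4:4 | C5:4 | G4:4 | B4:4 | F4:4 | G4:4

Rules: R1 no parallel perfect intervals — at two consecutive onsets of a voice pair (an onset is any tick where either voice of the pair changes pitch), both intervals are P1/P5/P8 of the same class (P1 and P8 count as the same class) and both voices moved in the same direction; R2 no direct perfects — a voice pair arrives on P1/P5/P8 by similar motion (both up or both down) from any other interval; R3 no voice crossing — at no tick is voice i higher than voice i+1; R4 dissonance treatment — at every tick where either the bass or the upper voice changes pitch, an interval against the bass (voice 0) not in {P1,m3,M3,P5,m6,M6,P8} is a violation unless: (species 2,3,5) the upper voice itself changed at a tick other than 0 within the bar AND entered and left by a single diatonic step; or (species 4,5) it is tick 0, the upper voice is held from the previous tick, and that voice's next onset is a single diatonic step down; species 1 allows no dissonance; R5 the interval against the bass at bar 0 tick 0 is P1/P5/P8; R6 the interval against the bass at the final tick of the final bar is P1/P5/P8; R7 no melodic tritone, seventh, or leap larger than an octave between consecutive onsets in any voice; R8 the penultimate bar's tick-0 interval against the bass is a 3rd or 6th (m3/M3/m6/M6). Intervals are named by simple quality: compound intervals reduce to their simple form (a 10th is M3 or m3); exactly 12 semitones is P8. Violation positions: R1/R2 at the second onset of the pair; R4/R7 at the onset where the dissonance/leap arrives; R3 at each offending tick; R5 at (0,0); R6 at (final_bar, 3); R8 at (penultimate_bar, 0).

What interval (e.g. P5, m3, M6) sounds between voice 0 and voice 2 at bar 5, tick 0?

voice 0=E3 voice 2=D4 -> m7

m7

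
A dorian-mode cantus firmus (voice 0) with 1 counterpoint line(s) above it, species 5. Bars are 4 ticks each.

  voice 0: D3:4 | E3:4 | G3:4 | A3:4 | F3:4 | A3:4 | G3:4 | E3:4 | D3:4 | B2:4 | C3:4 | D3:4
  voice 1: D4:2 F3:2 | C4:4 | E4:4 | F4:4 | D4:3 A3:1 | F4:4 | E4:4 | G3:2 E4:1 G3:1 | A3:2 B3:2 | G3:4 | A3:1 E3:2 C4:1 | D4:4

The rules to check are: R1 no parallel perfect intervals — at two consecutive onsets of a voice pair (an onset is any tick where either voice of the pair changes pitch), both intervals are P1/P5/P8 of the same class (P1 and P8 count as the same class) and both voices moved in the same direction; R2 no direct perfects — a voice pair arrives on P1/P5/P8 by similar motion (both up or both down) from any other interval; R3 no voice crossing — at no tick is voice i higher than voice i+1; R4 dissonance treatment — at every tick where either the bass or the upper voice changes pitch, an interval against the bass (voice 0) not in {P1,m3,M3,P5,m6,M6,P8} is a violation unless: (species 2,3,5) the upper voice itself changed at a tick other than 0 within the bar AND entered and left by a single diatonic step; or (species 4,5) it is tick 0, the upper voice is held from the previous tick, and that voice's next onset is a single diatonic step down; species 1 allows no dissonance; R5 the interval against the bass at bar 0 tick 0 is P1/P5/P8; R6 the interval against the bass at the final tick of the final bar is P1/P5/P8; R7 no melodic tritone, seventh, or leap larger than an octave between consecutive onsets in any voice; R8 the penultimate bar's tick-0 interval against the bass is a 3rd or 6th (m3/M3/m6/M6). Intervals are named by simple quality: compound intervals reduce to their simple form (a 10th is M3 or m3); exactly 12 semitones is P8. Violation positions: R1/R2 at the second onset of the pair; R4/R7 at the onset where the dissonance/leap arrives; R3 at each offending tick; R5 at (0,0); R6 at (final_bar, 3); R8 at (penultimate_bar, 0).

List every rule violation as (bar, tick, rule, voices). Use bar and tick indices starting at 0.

bar 0: v0=D3 v1=D4 downbeat P8
bar 1: v0=E3 v1=C4 downbeat m6
bar 2: v0=G3 v1=E4 downbeat M6
bar 3: v0=A3 v1=F4 downbeat m6
bar 4: v0=F3 v1=D4 downbeat M6
bar 5: v0=A3 v1=F4 downbeat m6
bar 6: v0=G3 v1=E4 downbeat M6
bar 7: v0=E3 v1=G3 downbeat m3
bar 8: v0=D3 v1=A3 downbeat P5
bar 9: v0=B2 v1=G3 downbeat m6
bar 10: v0=C3 v1=A3 downbeat M6
bar 11: v0=D3 v1=D4 downbeat P8
  -> R1 @ bar 11 tick 0 v(0, 1): C3/C4 P8 -> D3/D4 P8 similar

(11, 0, R1, (0, 1))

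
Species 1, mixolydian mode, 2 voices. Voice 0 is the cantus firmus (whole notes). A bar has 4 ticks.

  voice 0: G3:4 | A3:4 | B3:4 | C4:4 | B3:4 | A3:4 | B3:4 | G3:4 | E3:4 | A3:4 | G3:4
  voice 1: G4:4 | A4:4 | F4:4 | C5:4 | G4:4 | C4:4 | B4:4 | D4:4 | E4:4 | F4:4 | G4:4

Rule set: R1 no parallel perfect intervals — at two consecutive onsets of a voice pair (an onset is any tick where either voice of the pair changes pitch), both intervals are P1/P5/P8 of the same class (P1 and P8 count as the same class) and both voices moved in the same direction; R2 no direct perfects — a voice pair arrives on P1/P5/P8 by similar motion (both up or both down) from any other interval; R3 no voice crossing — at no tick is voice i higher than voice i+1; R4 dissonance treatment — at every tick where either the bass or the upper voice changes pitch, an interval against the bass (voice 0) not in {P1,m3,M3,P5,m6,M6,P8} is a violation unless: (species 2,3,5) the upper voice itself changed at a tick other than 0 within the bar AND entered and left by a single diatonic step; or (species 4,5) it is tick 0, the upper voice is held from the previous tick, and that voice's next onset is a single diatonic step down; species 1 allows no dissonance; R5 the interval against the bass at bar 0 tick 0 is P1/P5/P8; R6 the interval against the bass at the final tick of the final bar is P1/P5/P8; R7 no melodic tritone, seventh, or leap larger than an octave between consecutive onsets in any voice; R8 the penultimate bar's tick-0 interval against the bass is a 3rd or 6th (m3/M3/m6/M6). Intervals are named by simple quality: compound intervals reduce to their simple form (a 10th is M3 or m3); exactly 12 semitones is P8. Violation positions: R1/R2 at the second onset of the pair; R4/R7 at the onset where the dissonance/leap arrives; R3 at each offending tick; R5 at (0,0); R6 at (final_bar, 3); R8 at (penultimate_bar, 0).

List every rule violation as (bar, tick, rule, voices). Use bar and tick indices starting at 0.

(1, 0, R1, (0, 1))
(2, 0, R4, (0, 1))
(3, 0, R2, (0, 1))
(6, 0, R2, (0, 1))
(6, 0, R7, (1,))
(7, 0, R2, (0, 1))

bar 0: v0=G3 v1=G4 downbeat P8
bar 1: v0=A3 v1=A4 downbeat P8
bar 2: v0=B3 v1=F4 downbeat TT
bar 3: v0=C4 v1=C5 downbeat P8
bar 4: v0=B3 v1=G4 downbeat m6
bar 5: v0=A3 v1=C4 downbeat m3
bar 6: v0=B3 v1=B4 downbeat P8
bar 7: v0=G3 v1=D4 downbeat P5
bar 8: v0=E3 v1=E4 downbeat P8
bar 9: v0=A3 v1=F4 downbeat m6
bar 10: v0=G3 v1=G4 downbeat P8
  -> R1 @ bar 1 tick 0 v(0, 1): G3/G4 P8 -> A3/A4 P8 similar
  -> R4 @ bar 2 tick 0 v(0, 1): B3/F4 TT untreated
  -> R2 @ bar 3 tick 0 v(0, 1): B3/F4 TT -> C4/C5 P8 similar
  -> R2 @ bar 6 tick 0 v(0, 1): A3/C4 m3 -> B3/B4 P8 similar
  -> R7 @ bar 6 tick 0 v(1,): C4->B4 leap 11st
  -> R2 @ bar 7 tick 0 v(0, 1): B3/B4 P8 -> G3/D4 P5 similar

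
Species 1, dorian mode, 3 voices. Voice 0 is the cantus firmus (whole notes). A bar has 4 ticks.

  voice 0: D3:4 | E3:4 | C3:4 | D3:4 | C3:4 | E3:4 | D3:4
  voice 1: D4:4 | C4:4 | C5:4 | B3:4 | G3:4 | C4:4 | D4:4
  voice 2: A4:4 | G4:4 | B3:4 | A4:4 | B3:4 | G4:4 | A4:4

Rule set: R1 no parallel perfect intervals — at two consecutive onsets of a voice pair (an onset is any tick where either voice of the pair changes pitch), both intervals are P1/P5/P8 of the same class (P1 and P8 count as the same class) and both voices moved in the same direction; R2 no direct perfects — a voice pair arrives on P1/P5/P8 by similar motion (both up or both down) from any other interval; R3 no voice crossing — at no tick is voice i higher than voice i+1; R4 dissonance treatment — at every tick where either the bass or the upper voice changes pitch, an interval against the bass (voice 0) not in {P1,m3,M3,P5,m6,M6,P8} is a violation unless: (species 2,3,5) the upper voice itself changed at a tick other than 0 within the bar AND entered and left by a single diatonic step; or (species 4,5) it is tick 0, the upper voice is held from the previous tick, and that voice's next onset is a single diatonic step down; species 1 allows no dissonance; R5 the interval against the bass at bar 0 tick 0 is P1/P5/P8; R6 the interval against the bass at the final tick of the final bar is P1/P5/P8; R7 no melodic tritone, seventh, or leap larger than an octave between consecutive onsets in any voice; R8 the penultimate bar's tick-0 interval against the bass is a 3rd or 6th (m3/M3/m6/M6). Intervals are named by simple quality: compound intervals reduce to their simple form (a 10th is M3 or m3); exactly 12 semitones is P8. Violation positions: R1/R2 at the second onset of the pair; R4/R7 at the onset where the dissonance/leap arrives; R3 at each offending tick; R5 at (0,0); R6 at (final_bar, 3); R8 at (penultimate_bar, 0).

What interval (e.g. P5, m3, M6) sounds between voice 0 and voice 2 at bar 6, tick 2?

voice 0=D3 voice 2=A4 -> P5

P5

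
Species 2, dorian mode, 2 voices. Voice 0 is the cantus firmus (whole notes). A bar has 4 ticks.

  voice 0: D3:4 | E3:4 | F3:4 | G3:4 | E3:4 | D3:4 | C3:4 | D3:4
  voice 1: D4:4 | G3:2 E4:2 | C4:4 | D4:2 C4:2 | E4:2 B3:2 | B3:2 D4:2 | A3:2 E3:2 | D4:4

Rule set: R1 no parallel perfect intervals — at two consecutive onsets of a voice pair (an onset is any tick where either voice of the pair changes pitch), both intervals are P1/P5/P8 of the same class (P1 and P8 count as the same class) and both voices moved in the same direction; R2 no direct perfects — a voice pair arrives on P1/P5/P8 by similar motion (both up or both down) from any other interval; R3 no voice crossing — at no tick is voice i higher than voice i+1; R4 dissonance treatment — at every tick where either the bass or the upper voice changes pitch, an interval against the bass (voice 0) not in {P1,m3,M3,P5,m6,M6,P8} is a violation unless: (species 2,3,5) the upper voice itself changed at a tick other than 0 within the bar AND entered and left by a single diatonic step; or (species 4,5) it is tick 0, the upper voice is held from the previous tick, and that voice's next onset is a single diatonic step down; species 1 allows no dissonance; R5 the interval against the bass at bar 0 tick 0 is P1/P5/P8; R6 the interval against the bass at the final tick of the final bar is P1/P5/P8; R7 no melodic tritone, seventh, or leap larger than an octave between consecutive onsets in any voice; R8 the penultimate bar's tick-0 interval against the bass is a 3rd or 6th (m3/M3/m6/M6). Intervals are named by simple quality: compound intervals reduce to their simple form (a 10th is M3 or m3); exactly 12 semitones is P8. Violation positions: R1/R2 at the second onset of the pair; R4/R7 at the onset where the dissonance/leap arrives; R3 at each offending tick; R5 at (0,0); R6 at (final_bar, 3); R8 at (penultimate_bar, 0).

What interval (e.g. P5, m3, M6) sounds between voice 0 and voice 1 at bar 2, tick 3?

voice 0=F3 voice 1=C4 -> P5

P5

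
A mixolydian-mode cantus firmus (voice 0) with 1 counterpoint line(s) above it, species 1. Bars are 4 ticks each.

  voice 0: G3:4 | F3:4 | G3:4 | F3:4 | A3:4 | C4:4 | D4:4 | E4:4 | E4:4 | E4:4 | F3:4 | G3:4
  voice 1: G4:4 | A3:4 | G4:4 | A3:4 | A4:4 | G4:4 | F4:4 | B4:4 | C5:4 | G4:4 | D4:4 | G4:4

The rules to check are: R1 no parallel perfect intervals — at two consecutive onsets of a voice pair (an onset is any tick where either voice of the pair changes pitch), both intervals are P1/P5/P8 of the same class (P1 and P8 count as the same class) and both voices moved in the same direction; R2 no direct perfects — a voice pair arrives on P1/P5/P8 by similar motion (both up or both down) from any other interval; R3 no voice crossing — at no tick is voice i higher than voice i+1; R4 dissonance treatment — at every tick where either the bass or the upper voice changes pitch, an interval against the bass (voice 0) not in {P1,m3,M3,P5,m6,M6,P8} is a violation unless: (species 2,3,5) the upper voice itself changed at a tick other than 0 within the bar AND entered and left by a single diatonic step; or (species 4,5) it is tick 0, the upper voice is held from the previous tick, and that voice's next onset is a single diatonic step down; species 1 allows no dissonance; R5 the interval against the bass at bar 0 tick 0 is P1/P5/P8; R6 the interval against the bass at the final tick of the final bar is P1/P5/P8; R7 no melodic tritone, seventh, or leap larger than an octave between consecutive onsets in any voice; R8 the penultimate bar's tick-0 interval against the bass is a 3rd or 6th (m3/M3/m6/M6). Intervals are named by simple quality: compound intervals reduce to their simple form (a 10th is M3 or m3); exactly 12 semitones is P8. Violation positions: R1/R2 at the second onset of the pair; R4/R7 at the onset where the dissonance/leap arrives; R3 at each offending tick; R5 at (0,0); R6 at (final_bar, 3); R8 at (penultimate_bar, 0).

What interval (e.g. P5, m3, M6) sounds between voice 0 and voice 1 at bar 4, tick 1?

P8

voice 0=A3 voice 1=A4 -> P8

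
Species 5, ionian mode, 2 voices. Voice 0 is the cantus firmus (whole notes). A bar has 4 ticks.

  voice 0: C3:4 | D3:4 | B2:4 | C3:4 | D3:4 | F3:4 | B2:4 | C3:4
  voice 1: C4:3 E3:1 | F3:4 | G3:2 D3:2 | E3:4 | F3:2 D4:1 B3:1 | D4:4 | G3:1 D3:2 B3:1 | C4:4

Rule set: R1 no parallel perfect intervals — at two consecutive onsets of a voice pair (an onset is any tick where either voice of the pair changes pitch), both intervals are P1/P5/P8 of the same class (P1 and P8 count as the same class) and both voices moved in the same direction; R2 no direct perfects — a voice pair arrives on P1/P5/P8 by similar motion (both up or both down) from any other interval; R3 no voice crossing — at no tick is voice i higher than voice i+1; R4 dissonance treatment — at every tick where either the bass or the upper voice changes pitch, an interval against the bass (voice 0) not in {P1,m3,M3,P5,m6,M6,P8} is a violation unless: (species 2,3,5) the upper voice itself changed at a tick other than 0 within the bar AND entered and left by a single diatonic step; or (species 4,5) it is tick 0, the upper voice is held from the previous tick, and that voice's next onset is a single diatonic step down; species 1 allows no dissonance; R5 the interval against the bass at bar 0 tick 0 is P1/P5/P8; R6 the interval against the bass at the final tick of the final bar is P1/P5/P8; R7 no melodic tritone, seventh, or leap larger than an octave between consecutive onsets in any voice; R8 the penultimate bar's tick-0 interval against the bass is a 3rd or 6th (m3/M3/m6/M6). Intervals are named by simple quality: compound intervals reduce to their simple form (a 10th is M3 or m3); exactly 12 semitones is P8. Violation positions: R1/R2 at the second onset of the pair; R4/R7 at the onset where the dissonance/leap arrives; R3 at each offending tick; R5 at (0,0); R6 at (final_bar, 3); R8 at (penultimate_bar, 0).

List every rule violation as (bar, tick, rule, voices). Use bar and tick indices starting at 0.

(6, 0, R7, (0,))
(7, 0, R1, (0, 1))

bar 0: v0=C3 v1=C4 downbeat P8
bar 1: v0=D3 v1=F3 downbeat m3
bar 2: v0=B2 v1=G3 downbeat m6
bar 3: v0=C3 v1=E3 downbeat M3
bar 4: v0=D3 v1=F3 downbeat m3
bar 5: v0=F3 v1=D4 downbeat M6
bar 6: v0=B2 v1=G3 downbeat m6
bar 7: v0=C3 v1=C4 downbeat P8
  -> R7 @ bar 6 tick 0 v(0,): F3->B2 leap 6st
  -> R1 @ bar 7 tick 0 v(0, 1): B2/B3 P8 -> C3/C4 P8 similar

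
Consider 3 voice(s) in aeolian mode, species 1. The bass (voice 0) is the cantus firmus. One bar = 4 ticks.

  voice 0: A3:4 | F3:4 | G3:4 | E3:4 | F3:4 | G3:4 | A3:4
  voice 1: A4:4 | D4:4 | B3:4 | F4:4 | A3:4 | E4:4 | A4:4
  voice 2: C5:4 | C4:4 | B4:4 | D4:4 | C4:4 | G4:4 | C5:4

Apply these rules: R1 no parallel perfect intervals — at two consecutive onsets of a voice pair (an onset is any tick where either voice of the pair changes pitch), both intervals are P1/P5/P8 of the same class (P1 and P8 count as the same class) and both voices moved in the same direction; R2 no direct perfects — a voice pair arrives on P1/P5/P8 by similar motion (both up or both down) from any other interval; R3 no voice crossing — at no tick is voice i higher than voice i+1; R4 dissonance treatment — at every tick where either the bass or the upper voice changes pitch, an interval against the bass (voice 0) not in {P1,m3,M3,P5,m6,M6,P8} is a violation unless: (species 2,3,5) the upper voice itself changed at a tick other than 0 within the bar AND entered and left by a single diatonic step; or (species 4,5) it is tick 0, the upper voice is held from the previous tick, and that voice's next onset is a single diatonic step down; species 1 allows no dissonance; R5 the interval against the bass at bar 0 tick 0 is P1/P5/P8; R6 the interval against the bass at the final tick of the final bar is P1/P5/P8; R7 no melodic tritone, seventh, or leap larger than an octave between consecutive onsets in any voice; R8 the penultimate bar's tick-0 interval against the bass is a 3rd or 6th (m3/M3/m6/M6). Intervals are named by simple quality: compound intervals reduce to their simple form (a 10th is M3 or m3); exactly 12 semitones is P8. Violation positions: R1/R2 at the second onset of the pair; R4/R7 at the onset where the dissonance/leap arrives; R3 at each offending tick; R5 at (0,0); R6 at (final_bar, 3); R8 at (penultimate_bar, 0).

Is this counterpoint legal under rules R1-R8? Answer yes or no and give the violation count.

No (18 violations)

bar 0: v0=A3 v1=A4 v2=C5 (m3)
bar 1: v0=F3 v1=D4 v2=C4 (P5)
bar 2: v0=G3 v1=B3 v2=B4 (M3)
bar 3: v0=E3 v1=F4 v2=D4 (m7)
bar 4: v0=F3 v1=A3 v2=C4 (P5)
bar 5: v0=G3 v1=E4 v2=G4 (P8)
bar 6: v0=A3 v1=A4 v2=C5 (m3)
  R5 @ bar0.0: opens on m3
  R2 @ bar1.0: A3/C5 m3 -> F3/C4 P5 similar
  R3 @ bar1.0: D4 above C4
  R3 @ bar1.1: D4 above C4
  R3 @ bar1.2: D4 above C4
  R3 @ bar1.3: D4 above C4
  R7 @ bar2.0: C4->B4 leap 11st
  R3 @ bar3.0: F4 above D4
  R4 @ bar3.0: E3/F4 m2 untreated
  R4 @ bar3.0: E3/D4 m7 untreated
  R7 @ bar3.0: B3->F4 leap 6st
  R3 @ bar3.1: F4 above D4
  R3 @ bar3.2: F4 above D4
  R3 @ bar3.3: F4 above D4
  R2 @ bar5.0: F3/C4 P5 -> G3/G4 P8 similar
  R8 @ bar5.0: penult P8 not 3rd/6th
  R2 @ bar6.0: G3/E4 M6 -> A3/A4 P8 similar
  R6 @ bar6.3: closes on m3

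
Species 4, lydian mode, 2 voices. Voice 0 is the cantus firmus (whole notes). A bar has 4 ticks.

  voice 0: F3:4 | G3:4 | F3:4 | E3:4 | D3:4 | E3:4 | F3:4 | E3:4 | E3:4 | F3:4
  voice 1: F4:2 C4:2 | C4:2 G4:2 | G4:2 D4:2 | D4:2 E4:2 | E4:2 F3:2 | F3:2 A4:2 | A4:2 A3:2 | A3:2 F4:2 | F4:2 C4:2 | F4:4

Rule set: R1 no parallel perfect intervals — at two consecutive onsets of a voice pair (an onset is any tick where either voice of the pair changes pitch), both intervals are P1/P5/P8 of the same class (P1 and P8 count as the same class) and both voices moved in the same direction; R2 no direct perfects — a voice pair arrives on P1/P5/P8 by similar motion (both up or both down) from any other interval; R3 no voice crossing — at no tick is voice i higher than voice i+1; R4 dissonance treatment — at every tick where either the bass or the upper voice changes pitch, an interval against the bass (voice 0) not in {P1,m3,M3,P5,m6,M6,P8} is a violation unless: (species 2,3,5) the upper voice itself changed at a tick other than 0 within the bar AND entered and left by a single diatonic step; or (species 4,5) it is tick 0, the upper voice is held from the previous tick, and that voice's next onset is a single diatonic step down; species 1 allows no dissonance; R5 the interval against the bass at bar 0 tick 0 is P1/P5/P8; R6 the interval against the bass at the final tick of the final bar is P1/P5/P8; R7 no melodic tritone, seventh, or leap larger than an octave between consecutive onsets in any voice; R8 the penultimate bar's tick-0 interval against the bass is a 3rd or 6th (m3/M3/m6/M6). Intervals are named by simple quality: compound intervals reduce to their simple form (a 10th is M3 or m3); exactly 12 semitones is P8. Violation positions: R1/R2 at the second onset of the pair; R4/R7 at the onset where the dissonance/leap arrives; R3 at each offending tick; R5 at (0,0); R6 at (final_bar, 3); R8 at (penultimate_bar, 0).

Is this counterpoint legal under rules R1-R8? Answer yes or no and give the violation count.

bar 0: v0=F3 v1=F4 (P8)
bar 1: v0=G3 v1=C4 (P4)
bar 2: v0=F3 v1=G4 (M2)
bar 3: v0=E3 v1=D4 (m7)
bar 4: v0=D3 v1=E4 (M2)
bar 5: v0=E3 v1=F3 (m2)
bar 6: v0=F3 v1=A4 (M3)
bar 7: v0=E3 v1=A3 (P4)
bar 8: v0=E3 v1=F4 (m2)
bar 9: v0=F3 v1=F4 (P8)
  R4 @ bar1.0: G3/C4 P4 untreated
  R4 @ bar2.0: F3/G4 M2 untreated
  R4 @ bar3.0: E3/D4 m7 untreated
  R4 @ bar4.0: D3/E4 M2 untreated
  R7 @ bar4.2: E4->F3 leap 11st
  R4 @ bar5.0: E3/F3 m2 untreated
  R4 @ bar5.2: E3/A4 P4 untreated
  R7 @ bar5.2: F3->A4 leap 16st
  R4 @ bar7.0: E3/A3 P4 untreated
  R4 @ bar7.2: E3/F4 m2 untreated
  R8 @ bar8.0: penult m2 not 3rd/6th
  R2 @ bar9.0: E3/C4 m6 -> F3/F4 P8 similar

No (12 violations)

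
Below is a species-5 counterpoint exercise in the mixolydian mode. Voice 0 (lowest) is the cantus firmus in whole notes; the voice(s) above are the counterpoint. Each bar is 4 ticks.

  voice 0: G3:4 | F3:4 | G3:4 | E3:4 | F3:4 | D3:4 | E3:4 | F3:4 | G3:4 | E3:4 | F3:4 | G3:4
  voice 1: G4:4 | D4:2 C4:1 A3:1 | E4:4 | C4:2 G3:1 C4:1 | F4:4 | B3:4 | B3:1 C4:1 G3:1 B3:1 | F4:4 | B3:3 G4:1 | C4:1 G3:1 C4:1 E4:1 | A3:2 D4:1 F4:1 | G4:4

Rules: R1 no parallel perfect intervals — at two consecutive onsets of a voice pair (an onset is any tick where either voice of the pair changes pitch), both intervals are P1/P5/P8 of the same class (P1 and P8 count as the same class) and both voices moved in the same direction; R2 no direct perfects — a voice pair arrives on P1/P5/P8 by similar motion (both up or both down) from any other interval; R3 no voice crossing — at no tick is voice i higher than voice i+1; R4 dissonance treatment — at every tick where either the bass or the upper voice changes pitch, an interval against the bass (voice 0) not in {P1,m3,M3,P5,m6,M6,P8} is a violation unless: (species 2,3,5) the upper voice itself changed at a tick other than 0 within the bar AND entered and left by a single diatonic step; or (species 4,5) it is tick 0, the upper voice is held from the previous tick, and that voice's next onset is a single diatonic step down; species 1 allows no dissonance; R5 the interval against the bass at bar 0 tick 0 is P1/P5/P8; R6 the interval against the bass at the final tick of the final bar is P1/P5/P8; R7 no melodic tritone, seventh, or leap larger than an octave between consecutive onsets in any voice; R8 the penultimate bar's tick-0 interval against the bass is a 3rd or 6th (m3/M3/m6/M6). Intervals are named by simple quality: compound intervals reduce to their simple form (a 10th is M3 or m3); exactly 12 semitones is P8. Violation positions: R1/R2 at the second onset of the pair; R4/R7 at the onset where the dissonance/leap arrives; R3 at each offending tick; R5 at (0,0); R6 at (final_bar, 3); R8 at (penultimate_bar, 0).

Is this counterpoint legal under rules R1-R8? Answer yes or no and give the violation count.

bar 0: v0=G3 v1=G4 (P8)
bar 1: v0=F3 v1=D4 (M6)
bar 2: v0=G3 v1=E4 (M6)
bar 3: v0=E3 v1=C4 (m6)
bar 4: v0=F3 v1=F4 (P8)
bar 5: v0=D3 v1=B3 (M6)
bar 6: v0=E3 v1=B3 (P5)
bar 7: v0=F3 v1=F4 (P8)
bar 8: v0=G3 v1=B3 (M3)
bar 9: v0=E3 v1=C4 (m6)
bar 10: v0=F3 v1=A3 (M3)
bar 11: v0=G3 v1=G4 (P8)
  R2 @ bar4.0: E3/C4 m6 -> F3/F4 P8 similar
  R7 @ bar5.0: F4->B3 leap 6st
  R2 @ bar7.0: E3/B3 P5 -> F3/F4 P8 similar
  R7 @ bar7.0: B3->F4 leap 6st
  R7 @ bar8.0: F4->B3 leap 6st
  R1 @ bar11.0: F3/F4 P8 -> G3/G4 P8 similar

No (6 violations)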